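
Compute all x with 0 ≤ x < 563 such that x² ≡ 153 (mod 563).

278, 285

Since 563 ≡ 3 (mod 4), a square root of 153 is 153^((563+1)/4) = 153^141 mod 563.
Repeated squaring: 153^2≡326, 153^4≡432, 153^8≡271, 153^16≡251, 153^32≡508, 153^64≡210, 153^128≡186 (mod 563).
153^141 = 153^(128+8+4+1) ≡ 278 (mod 563).
Check: 278² = 77284 ≡ 153 (mod 563). The two roots are 278 and 285.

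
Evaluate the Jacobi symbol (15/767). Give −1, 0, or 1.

Reciprocity: 15 ≡ 3 and 767 ≡ 3 (mod 4), so (15/767) = −(767/15).
Reduce top mod 15: now compute (2/15).
Pull out 2: since 15 ≡ 7 (mod 8), (2/15) = +1.
Reached (1/15) = 1. Collecting the sign flips along the way, the symbol is -1.

-1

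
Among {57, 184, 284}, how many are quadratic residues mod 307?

2

(57/307) = -1 → non-residue.
(184/307) = +1 → QR.
(284/307) = +1 → QR.
Total quadratic residues among the 3: 2.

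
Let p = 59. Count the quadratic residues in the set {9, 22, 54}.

(9/59) = +1 → QR.
(22/59) = +1 → QR.
(54/59) = -1 → non-residue.
Total quadratic residues among the 3: 2.

2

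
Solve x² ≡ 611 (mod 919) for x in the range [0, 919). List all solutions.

Since 919 ≡ 3 (mod 4), a square root of 611 is 611^((919+1)/4) = 611^230 mod 919.
Repeated squaring: 611^2≡207, 611^4≡575, 611^8≡704, 611^16≡275, 611^32≡267, 611^64≡526, 611^128≡57 (mod 919).
611^230 = 611^(128+64+32+4+2) ≡ 99 (mod 919).
Check: 99² = 9801 ≡ 611 (mod 919). The two roots are 99 and 820.

99, 820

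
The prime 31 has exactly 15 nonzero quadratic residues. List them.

Square k = 1,…,15 (k and 31−k give the same square):
1²=1, 2²=4, 3²=9, 4²=16, 5²=25, 6²≡5, 7²≡18, 8²≡2, 9²≡19, 10²≡7, 11²≡28, 12²≡20, 13²≡14, 14²≡10, 15²≡8 (mod 31).
So the quadratic residues mod 31 are {1, 2, 4, 5, 7, 8, 9, 10, 14, 16, 18, 19, 20, 25, 28}.

1,2,4,5,7,8,9,10,14,16,18,19,20,25,28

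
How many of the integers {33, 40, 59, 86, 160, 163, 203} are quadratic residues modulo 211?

(33/211) = -1 → non-residue.
(40/211) = -1 → non-residue.
(59/211) = +1 → QR.
(86/211) = -1 → non-residue.
(160/211) = -1 → non-residue.
(163/211) = +1 → QR.
(203/211) = +1 → QR.
Total quadratic residues among the 7: 3.

3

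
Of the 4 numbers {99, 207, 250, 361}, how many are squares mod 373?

2

(99/373) = -1 → non-residue.
(207/373) = -1 → non-residue.
(250/373) = +1 → QR.
(361/373) = +1 → QR.
Total quadratic residues among the 4: 2.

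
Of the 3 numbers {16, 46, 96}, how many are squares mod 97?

2

(16/97) = +1 → QR.
(46/97) = -1 → non-residue.
(96/97) = +1 → QR.
Total quadratic residues among the 3: 2.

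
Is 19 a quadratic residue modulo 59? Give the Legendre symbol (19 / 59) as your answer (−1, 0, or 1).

1

Reciprocity: 19 ≡ 3 and 59 ≡ 3 (mod 4), so (19/59) = −(59/19).
Reduce top mod 19: now compute (2/19).
Pull out 2: since 19 ≡ 3 (mod 8), (2/19) = -1.
Reached (1/19) = 1. Collecting the sign flips along the way, the symbol is +1.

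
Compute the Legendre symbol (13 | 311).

1

Euler's criterion: (13/311) ≡ 13^155 (mod 311).
13^2 ≡ 169 (mod 311)
13^4 ≡ 260 (mod 311)
13^8 ≡ 113 (mod 311)
13^16 ≡ 18 (mod 311)
13^32 ≡ 13 (mod 311)
13^64 ≡ 169 (mod 311)
13^128 ≡ 260 (mod 311)
13^155 = 13^(128+16+8+2+1) ≡ 1 (mod 311).
Result is 1, so (13/311) = 1.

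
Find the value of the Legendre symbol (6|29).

Pull out 2: since 29 ≡ 5 (mod 8), (2/29) = -1.
Reciprocity: 3 ≡ 3 and 29 ≡ 1 (mod 4), so (3/29) = +(29/3).
Reduce top mod 3: now compute (2/3).
Pull out 2: since 3 ≡ 3 (mod 8), (2/3) = -1.
Reached (1/3) = 1. Collecting the sign flips along the way, the symbol is +1.

1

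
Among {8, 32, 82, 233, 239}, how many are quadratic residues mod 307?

1

(8/307) = -1 → non-residue.
(32/307) = -1 → non-residue.
(82/307) = -1 → non-residue.
(233/307) = +1 → QR.
(239/307) = -1 → non-residue.
Total quadratic residues among the 5: 1.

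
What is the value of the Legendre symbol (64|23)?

1

First reduce: 64 ≡ 18 (mod 23).
Pull out 2: since 23 ≡ 7 (mod 8), (2/23) = +1.
Reciprocity: 9 ≡ 1 and 23 ≡ 3 (mod 4), so (9/23) = +(23/9).
Reduce top mod 9: now compute (5/9).
Reciprocity: 5 ≡ 1 and 9 ≡ 1 (mod 4), so (5/9) = +(9/5).
Reduce top mod 5: now compute (4/5).
Pull out 2^2: since 5 ≡ 5 (mod 8), (2/5) = -1, so (2/5)^2 = +1.
Reached (1/5) = 1. Collecting the sign flips along the way, the symbol is +1.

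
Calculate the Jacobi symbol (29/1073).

Reciprocity: 29 ≡ 1 and 1073 ≡ 1 (mod 4), so (29/1073) = +(1073/29).
Reduce top mod 29: now compute (0/29).
Top reduces to 0: gcd > 1, so the symbol is 0.

0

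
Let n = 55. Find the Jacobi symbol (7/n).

Reciprocity: 7 ≡ 3 and 55 ≡ 3 (mod 4), so (7/55) = −(55/7).
Reduce top mod 7: now compute (6/7).
Pull out 2: since 7 ≡ 7 (mod 8), (2/7) = +1.
Reciprocity: 3 ≡ 3 and 7 ≡ 3 (mod 4), so (3/7) = −(7/3).
Reduce top mod 3: now compute (1/3).
Reached (1/3) = 1. Collecting the sign flips along the way, the symbol is +1.

1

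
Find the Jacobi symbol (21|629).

Reciprocity: 21 ≡ 1 and 629 ≡ 1 (mod 4), so (21/629) = +(629/21).
Reduce top mod 21: now compute (20/21).
Pull out 2^2: since 21 ≡ 5 (mod 8), (2/21) = -1, so (2/21)^2 = +1.
Reciprocity: 5 ≡ 1 and 21 ≡ 1 (mod 4), so (5/21) = +(21/5).
Reduce top mod 5: now compute (1/5).
Reached (1/5) = 1. Collecting the sign flips along the way, the symbol is +1.

1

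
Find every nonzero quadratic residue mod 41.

Square k = 1,…,20 (k and 41−k give the same square):
1²=1, 2²=4, 3²=9, 4²=16, 5²=25, 6²=36, 7²≡8, 8²≡23, 9²≡40, 10²≡18, 11²≡39, 12²≡21, 13²≡5, 14²≡32, 15²≡20, 16²≡10, 17²≡2, 18²≡37, 19²≡33, 20²≡31 (mod 41).
So the quadratic residues mod 41 are {1, 2, 4, 5, 8, 9, 10, 16, 18, 20, 21, 23, 25, 31, 32, 33, 36, 37, 39, 40}.

1 2 4 5 8 9 10 16 18 20 21 23 25 31 32 33 36 37 39 40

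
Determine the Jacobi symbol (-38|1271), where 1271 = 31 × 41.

First reduce: -38 ≡ 1233 (mod 1271).
Reciprocity: 1233 ≡ 1 and 1271 ≡ 3 (mod 4), so (1233/1271) = +(1271/1233).
Reduce top mod 1233: now compute (38/1233).
Pull out 2: since 1233 ≡ 1 (mod 8), (2/1233) = +1.
Reciprocity: 19 ≡ 3 and 1233 ≡ 1 (mod 4), so (19/1233) = +(1233/19).
Reduce top mod 19: now compute (17/19).
Reciprocity: 17 ≡ 1 and 19 ≡ 3 (mod 4), so (17/19) = +(19/17).
Reduce top mod 17: now compute (2/17).
Pull out 2: since 17 ≡ 1 (mod 8), (2/17) = +1.
Reached (1/17) = 1. Collecting the sign flips along the way, the symbol is +1.

1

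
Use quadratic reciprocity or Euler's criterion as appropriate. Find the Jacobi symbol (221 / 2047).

1

Reciprocity: 221 ≡ 1 and 2047 ≡ 3 (mod 4), so (221/2047) = +(2047/221).
Reduce top mod 221: now compute (58/221).
Pull out 2: since 221 ≡ 5 (mod 8), (2/221) = -1.
Reciprocity: 29 ≡ 1 and 221 ≡ 1 (mod 4), so (29/221) = +(221/29).
Reduce top mod 29: now compute (18/29).
Pull out 2: since 29 ≡ 5 (mod 8), (2/29) = -1.
Reciprocity: 9 ≡ 1 and 29 ≡ 1 (mod 4), so (9/29) = +(29/9).
Reduce top mod 9: now compute (2/9).
Pull out 2: since 9 ≡ 1 (mod 8), (2/9) = +1.
Reached (1/9) = 1. Collecting the sign flips along the way, the symbol is +1.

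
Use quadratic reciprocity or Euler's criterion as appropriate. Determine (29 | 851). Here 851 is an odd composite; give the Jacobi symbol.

Reciprocity: 29 ≡ 1 and 851 ≡ 3 (mod 4), so (29/851) = +(851/29).
Reduce top mod 29: now compute (10/29).
Pull out 2: since 29 ≡ 5 (mod 8), (2/29) = -1.
Reciprocity: 5 ≡ 1 and 29 ≡ 1 (mod 4), so (5/29) = +(29/5).
Reduce top mod 5: now compute (4/5).
Pull out 2^2: since 5 ≡ 5 (mod 8), (2/5) = -1, so (2/5)^2 = +1.
Reached (1/5) = 1. Collecting the sign flips along the way, the symbol is -1.

-1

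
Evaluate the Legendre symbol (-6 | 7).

First reduce: -6 ≡ 1 (mod 7).
Reached (1/7) = 1. Collecting the sign flips along the way, the symbol is +1.

1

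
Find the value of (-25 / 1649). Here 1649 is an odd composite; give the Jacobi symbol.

1

First reduce: -25 ≡ 1624 (mod 1649).
Pull out 2^3: since 1649 ≡ 1 (mod 8), (2/1649) = +1, so (2/1649)^3 = +1.
Reciprocity: 203 ≡ 3 and 1649 ≡ 1 (mod 4), so (203/1649) = +(1649/203).
Reduce top mod 203: now compute (25/203).
Reciprocity: 25 ≡ 1 and 203 ≡ 3 (mod 4), so (25/203) = +(203/25).
Reduce top mod 25: now compute (3/25).
Reciprocity: 3 ≡ 3 and 25 ≡ 1 (mod 4), so (3/25) = +(25/3).
Reduce top mod 3: now compute (1/3).
Reached (1/3) = 1. Collecting the sign flips along the way, the symbol is +1.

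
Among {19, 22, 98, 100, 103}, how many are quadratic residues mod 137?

5

(19/137) = +1 → QR.
(22/137) = +1 → QR.
(98/137) = +1 → QR.
(100/137) = +1 → QR.
(103/137) = +1 → QR.
Total quadratic residues among the 5: 5.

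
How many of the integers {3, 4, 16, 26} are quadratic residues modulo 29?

(3/29) = -1 → non-residue.
(4/29) = +1 → QR.
(16/29) = +1 → QR.
(26/29) = -1 → non-residue.
Total quadratic residues among the 4: 2.

2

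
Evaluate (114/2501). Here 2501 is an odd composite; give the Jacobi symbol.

-1

Pull out 2: since 2501 ≡ 5 (mod 8), (2/2501) = -1.
Reciprocity: 57 ≡ 1 and 2501 ≡ 1 (mod 4), so (57/2501) = +(2501/57).
Reduce top mod 57: now compute (50/57).
Pull out 2: since 57 ≡ 1 (mod 8), (2/57) = +1.
Reciprocity: 25 ≡ 1 and 57 ≡ 1 (mod 4), so (25/57) = +(57/25).
Reduce top mod 25: now compute (7/25).
Reciprocity: 7 ≡ 3 and 25 ≡ 1 (mod 4), so (7/25) = +(25/7).
Reduce top mod 7: now compute (4/7).
Pull out 2^2: since 7 ≡ 7 (mod 8), (2/7) = +1, so (2/7)^2 = +1.
Reached (1/7) = 1. Collecting the sign flips along the way, the symbol is -1.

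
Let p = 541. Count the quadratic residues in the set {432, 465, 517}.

2

(432/541) = +1 → QR.
(465/541) = +1 → QR.
(517/541) = -1 → non-residue.
Total quadratic residues among the 3: 2.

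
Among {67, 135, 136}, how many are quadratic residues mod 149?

1

(67/149) = +1 → QR.
(135/149) = -1 → non-residue.
(136/149) = -1 → non-residue.
Total quadratic residues among the 3: 1.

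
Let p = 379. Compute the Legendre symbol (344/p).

Pull out 2^3: since 379 ≡ 3 (mod 8), (2/379) = -1, so (2/379)^3 = -1.
Reciprocity: 43 ≡ 3 and 379 ≡ 3 (mod 4), so (43/379) = −(379/43).
Reduce top mod 43: now compute (35/43).
Reciprocity: 35 ≡ 3 and 43 ≡ 3 (mod 4), so (35/43) = −(43/35).
Reduce top mod 35: now compute (8/35).
Pull out 2^3: since 35 ≡ 3 (mod 8), (2/35) = -1, so (2/35)^3 = -1.
Reached (1/35) = 1. Collecting the sign flips along the way, the symbol is +1.

1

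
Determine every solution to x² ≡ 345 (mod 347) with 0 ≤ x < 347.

107, 240

Since 347 ≡ 3 (mod 4), a square root of 345 is 345^((347+1)/4) = 345^87 mod 347.
Repeated squaring: 345^2≡4, 345^4≡16, 345^8≡256, 345^16≡300, 345^32≡127, 345^64≡167 (mod 347).
345^87 = 345^(64+16+4+2+1) ≡ 107 (mod 347).
Check: 107² = 11449 ≡ 345 (mod 347). The two roots are 107 and 240.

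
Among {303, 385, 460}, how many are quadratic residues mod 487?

2

(303/487) = +1 → QR.
(385/487) = -1 → non-residue.
(460/487) = +1 → QR.
Total quadratic residues among the 3: 2.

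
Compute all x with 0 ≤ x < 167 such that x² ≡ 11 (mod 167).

41, 126

Since 167 ≡ 3 (mod 4), a square root of 11 is 11^((167+1)/4) = 11^42 mod 167.
Repeated squaring: 11^2≡121, 11^4≡112, 11^8≡19, 11^16≡27, 11^32≡61 (mod 167).
11^42 = 11^(32+8+2) ≡ 126 (mod 167).
Check: 126² = 15876 ≡ 11 (mod 167). The two roots are 41 and 126.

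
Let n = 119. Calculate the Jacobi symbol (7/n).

Reciprocity: 7 ≡ 3 and 119 ≡ 3 (mod 4), so (7/119) = −(119/7).
Reduce top mod 7: now compute (0/7).
Top reduces to 0: gcd > 1, so the symbol is 0.

0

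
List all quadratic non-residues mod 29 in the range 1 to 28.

2,3,8,10,11,12,14,15,17,18,19,21,26,27

Square k = 1,…,14 (k and 29−k give the same square):
1²=1, 2²=4, 3²=9, 4²=16, 5²=25, 6²≡7, 7²≡20, 8²≡6, 9²≡23, 10²≡13, 11²≡5, 12²≡28, 13²≡24, 14²≡22 (mod 29).
The residues are {1, 4, 5, 6, 7, 9, 13, 16, 20, 22, 23, 24, 25, 28}; the non-residues are the remaining 14 nonzero classes.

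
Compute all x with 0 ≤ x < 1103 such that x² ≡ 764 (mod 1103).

455, 648

Since 1103 ≡ 3 (mod 4), a square root of 764 is 764^((1103+1)/4) = 764^276 mod 1103.
Repeated squaring: 764^2≡209, 764^4≡664, 764^8≡799, 764^16≡867, 764^32≡546, 764^64≡306, 764^128≡984, 764^256≡925 (mod 1103).
764^276 = 764^(256+16+4) ≡ 648 (mod 1103).
Check: 648² = 419904 ≡ 764 (mod 1103). The two roots are 455 and 648.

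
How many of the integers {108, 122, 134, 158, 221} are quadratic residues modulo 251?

(108/251) = +1 → QR.
(122/251) = +1 → QR.
(134/251) = -1 → non-residue.
(158/251) = -1 → non-residue.
(221/251) = +1 → QR.
Total quadratic residues among the 5: 3.

3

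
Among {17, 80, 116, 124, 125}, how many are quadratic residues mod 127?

(17/127) = +1 → QR.
(80/127) = -1 → non-residue.
(116/127) = -1 → non-residue.
(124/127) = +1 → QR.
(125/127) = -1 → non-residue.
Total quadratic residues among the 5: 2.

2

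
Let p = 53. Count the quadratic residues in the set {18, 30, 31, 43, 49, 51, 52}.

3

(18/53) = -1 → non-residue.
(30/53) = -1 → non-residue.
(31/53) = -1 → non-residue.
(43/53) = +1 → QR.
(49/53) = +1 → QR.
(51/53) = -1 → non-residue.
(52/53) = +1 → QR.
Total quadratic residues among the 7: 3.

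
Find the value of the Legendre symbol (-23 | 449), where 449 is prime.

1

First reduce: -23 ≡ 426 (mod 449).
Pull out 2: since 449 ≡ 1 (mod 8), (2/449) = +1.
Reciprocity: 213 ≡ 1 and 449 ≡ 1 (mod 4), so (213/449) = +(449/213).
Reduce top mod 213: now compute (23/213).
Reciprocity: 23 ≡ 3 and 213 ≡ 1 (mod 4), so (23/213) = +(213/23).
Reduce top mod 23: now compute (6/23).
Pull out 2: since 23 ≡ 7 (mod 8), (2/23) = +1.
Reciprocity: 3 ≡ 3 and 23 ≡ 3 (mod 4), so (3/23) = −(23/3).
Reduce top mod 3: now compute (2/3).
Pull out 2: since 3 ≡ 3 (mod 8), (2/3) = -1.
Reached (1/3) = 1. Collecting the sign flips along the way, the symbol is +1.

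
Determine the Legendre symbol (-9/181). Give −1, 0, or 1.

1

First reduce: -9 ≡ 172 (mod 181).
Pull out 2^2: since 181 ≡ 5 (mod 8), (2/181) = -1, so (2/181)^2 = +1.
Reciprocity: 43 ≡ 3 and 181 ≡ 1 (mod 4), so (43/181) = +(181/43).
Reduce top mod 43: now compute (9/43).
Reciprocity: 9 ≡ 1 and 43 ≡ 3 (mod 4), so (9/43) = +(43/9).
Reduce top mod 9: now compute (7/9).
Reciprocity: 7 ≡ 3 and 9 ≡ 1 (mod 4), so (7/9) = +(9/7).
Reduce top mod 7: now compute (2/7).
Pull out 2: since 7 ≡ 7 (mod 8), (2/7) = +1.
Reached (1/7) = 1. Collecting the sign flips along the way, the symbol is +1.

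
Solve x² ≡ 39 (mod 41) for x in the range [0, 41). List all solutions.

11, 30

41 ≡ 1 (mod 4), so we find a root by search.
Trying successive values, 11² = 121 ≡ 39 (mod 41). The other root is 41 − 11 = 30.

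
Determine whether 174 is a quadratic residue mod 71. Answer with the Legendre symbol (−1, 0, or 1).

1

First reduce: 174 ≡ 32 (mod 71).
Pull out 2^5: since 71 ≡ 7 (mod 8), (2/71) = +1, so (2/71)^5 = +1.
Reached (1/71) = 1. Collecting the sign flips along the way, the symbol is +1.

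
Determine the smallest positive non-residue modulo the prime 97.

5

(2/97) = +1, so 2 is a residue.
(3/97) = +1, so 3 is a residue.
(4/97) = +1, so 4 is a residue.
(5/97) = −1, so 5 is the smallest positive non-residue mod 97.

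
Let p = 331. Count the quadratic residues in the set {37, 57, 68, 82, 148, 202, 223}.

(37/331) = -1 → non-residue.
(57/331) = -1 → non-residue.
(68/331) = +1 → QR.
(82/331) = +1 → QR.
(148/331) = -1 → non-residue.
(202/331) = +1 → QR.
(223/331) = +1 → QR.
Total quadratic residues among the 7: 4.

4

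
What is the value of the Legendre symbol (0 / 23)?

0

Top reduces to 0: gcd > 1, so the symbol is 0.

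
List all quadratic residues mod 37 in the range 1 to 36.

1,3,4,7,9,10,11,12,16,21,25,26,27,28,30,33,34,36

Square k = 1,…,18 (k and 37−k give the same square):
1²=1, 2²=4, 3²=9, 4²=16, 5²=25, 6²=36, 7²≡12, 8²≡27, 9²≡7, 10²≡26, 11²≡10, 12²≡33, 13²≡21, 14²≡11, 15²≡3, 16²≡34, 17²≡30, 18²≡28 (mod 37).
So the quadratic residues mod 37 are {1, 3, 4, 7, 9, 10, 11, 12, 16, 21, 25, 26, 27, 28, 30, 33, 34, 36}.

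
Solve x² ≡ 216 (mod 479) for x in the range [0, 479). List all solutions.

185, 294

Since 479 ≡ 3 (mod 4), a square root of 216 is 216^((479+1)/4) = 216^120 mod 479.
Repeated squaring: 216^2≡193, 216^4≡366, 216^8≡315, 216^16≡72, 216^32≡394, 216^64≡40 (mod 479).
216^120 = 216^(64+32+16+8) ≡ 294 (mod 479).
Check: 294² = 86436 ≡ 216 (mod 479). The two roots are 185 and 294.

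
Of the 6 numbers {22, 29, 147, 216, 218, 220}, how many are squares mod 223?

3

(22/223) = -1 → non-residue.
(29/223) = +1 → QR.
(147/223) = -1 → non-residue.
(216/223) = -1 → non-residue.
(218/223) = +1 → QR.
(220/223) = +1 → QR.
Total quadratic residues among the 6: 3.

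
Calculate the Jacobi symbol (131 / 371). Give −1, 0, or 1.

Reciprocity: 131 ≡ 3 and 371 ≡ 3 (mod 4), so (131/371) = −(371/131).
Reduce top mod 131: now compute (109/131).
Reciprocity: 109 ≡ 1 and 131 ≡ 3 (mod 4), so (109/131) = +(131/109).
Reduce top mod 109: now compute (22/109).
Pull out 2: since 109 ≡ 5 (mod 8), (2/109) = -1.
Reciprocity: 11 ≡ 3 and 109 ≡ 1 (mod 4), so (11/109) = +(109/11).
Reduce top mod 11: now compute (10/11).
Pull out 2: since 11 ≡ 3 (mod 8), (2/11) = -1.
Reciprocity: 5 ≡ 1 and 11 ≡ 3 (mod 4), so (5/11) = +(11/5).
Reduce top mod 5: now compute (1/5).
Reached (1/5) = 1. Collecting the sign flips along the way, the symbol is -1.

-1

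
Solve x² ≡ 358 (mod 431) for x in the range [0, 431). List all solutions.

97, 334

Since 431 ≡ 3 (mod 4), a square root of 358 is 358^((431+1)/4) = 358^108 mod 431.
Repeated squaring: 358^2≡157, 358^4≡82, 358^8≡259, 358^16≡276, 358^32≡320, 358^64≡253 (mod 431).
358^108 = 358^(64+32+8+4) ≡ 97 (mod 431).
Check: 97² = 9409 ≡ 358 (mod 431). The two roots are 97 and 334.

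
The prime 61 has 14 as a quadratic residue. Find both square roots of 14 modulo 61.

61 ≡ 1 (mod 4), so we find a root by search.
Trying successive values, 21² = 441 ≡ 14 (mod 61). The other root is 61 − 21 = 40.

21, 40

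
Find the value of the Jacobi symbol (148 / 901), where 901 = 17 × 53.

-1

Pull out 2^2: since 901 ≡ 5 (mod 8), (2/901) = -1, so (2/901)^2 = +1.
Reciprocity: 37 ≡ 1 and 901 ≡ 1 (mod 4), so (37/901) = +(901/37).
Reduce top mod 37: now compute (13/37).
Reciprocity: 13 ≡ 1 and 37 ≡ 1 (mod 4), so (13/37) = +(37/13).
Reduce top mod 13: now compute (11/13).
Reciprocity: 11 ≡ 3 and 13 ≡ 1 (mod 4), so (11/13) = +(13/11).
Reduce top mod 11: now compute (2/11).
Pull out 2: since 11 ≡ 3 (mod 8), (2/11) = -1.
Reached (1/11) = 1. Collecting the sign flips along the way, the symbol is -1.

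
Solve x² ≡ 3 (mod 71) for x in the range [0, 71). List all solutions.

Since 71 ≡ 3 (mod 4), a square root of 3 is 3^((71+1)/4) = 3^18 mod 71.
Repeated squaring: 3^2≡9, 3^4≡10, 3^8≡29, 3^16≡60 (mod 71).
3^18 = 3^(16+2) ≡ 43 (mod 71).
Check: 43² = 1849 ≡ 3 (mod 71). The two roots are 28 and 43.

28, 43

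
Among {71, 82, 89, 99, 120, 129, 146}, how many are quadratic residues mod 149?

3

(71/149) = -1 → non-residue.
(82/149) = +1 → QR.
(89/149) = -1 → non-residue.
(99/149) = -1 → non-residue.
(120/149) = +1 → QR.
(129/149) = +1 → QR.
(146/149) = -1 → non-residue.
Total quadratic residues among the 7: 3.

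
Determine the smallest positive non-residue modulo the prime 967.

3

(2/967) = +1, so 2 is a residue.
(3/967) = −1, so 3 is the smallest positive non-residue mod 967.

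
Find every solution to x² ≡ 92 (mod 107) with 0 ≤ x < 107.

Since 107 ≡ 3 (mod 4), a square root of 92 is 92^((107+1)/4) = 92^27 mod 107.
Repeated squaring: 92^2≡11, 92^4≡14, 92^8≡89, 92^16≡3 (mod 107).
92^27 = 92^(16+8+2+1) ≡ 29 (mod 107).
Check: 29² = 841 ≡ 92 (mod 107). The two roots are 29 and 78.

29, 78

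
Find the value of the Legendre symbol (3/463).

Euler's criterion: (3/463) ≡ 3^231 (mod 463).
3^2 ≡ 9 (mod 463)
3^4 ≡ 81 (mod 463)
3^8 ≡ 79 (mod 463)
3^16 ≡ 222 (mod 463)
3^32 ≡ 206 (mod 463)
3^64 ≡ 303 (mod 463)
3^128 ≡ 135 (mod 463)
3^231 = 3^(128+64+32+4+2+1) ≡ 462 (mod 463).
Result is 462 ≡ −1, so (3/463) = −1.

-1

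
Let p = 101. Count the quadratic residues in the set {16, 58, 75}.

2

(16/101) = +1 → QR.
(58/101) = +1 → QR.
(75/101) = -1 → non-residue.
Total quadratic residues among the 3: 2.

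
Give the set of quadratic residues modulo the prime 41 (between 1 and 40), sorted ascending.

1,2,4,5,8,9,10,16,18,20,21,23,25,31,32,33,36,37,39,40

Square k = 1,…,20 (k and 41−k give the same square):
1²=1, 2²=4, 3²=9, 4²=16, 5²=25, 6²=36, 7²≡8, 8²≡23, 9²≡40, 10²≡18, 11²≡39, 12²≡21, 13²≡5, 14²≡32, 15²≡20, 16²≡10, 17²≡2, 18²≡37, 19²≡33, 20²≡31 (mod 41).
So the quadratic residues mod 41 are {1, 2, 4, 5, 8, 9, 10, 16, 18, 20, 21, 23, 25, 31, 32, 33, 36, 37, 39, 40}.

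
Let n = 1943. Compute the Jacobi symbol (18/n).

1

Pull out 2: since 1943 ≡ 7 (mod 8), (2/1943) = +1.
Reciprocity: 9 ≡ 1 and 1943 ≡ 3 (mod 4), so (9/1943) = +(1943/9).
Reduce top mod 9: now compute (8/9).
Pull out 2^3: since 9 ≡ 1 (mod 8), (2/9) = +1, so (2/9)^3 = +1.
Reached (1/9) = 1. Collecting the sign flips along the way, the symbol is +1.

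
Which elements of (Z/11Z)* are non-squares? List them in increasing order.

Square k = 1,…,5 (k and 11−k give the same square):
1²=1, 2²=4, 3²=9, 4²≡5, 5²≡3 (mod 11).
The residues are {1, 3, 4, 5, 9}; the non-residues are the remaining 5 nonzero classes.

2 6 7 8 10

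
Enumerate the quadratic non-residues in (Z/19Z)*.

2 3 8 10 12 13 14 15 18

Square k = 1,…,9 (k and 19−k give the same square):
1²=1, 2²=4, 3²=9, 4²=16, 5²≡6, 6²≡17, 7²≡11, 8²≡7, 9²≡5 (mod 19).
The residues are {1, 4, 5, 6, 7, 9, 11, 16, 17}; the non-residues are the remaining 9 nonzero classes.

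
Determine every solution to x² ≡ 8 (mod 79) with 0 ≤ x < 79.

18, 61

Since 79 ≡ 3 (mod 4), a square root of 8 is 8^((79+1)/4) = 8^20 mod 79.
Repeated squaring: 8^2≡64, 8^4≡67, 8^8≡65, 8^16≡38 (mod 79).
8^20 = 8^(16+4) ≡ 18 (mod 79).
Check: 18² = 324 ≡ 8 (mod 79). The two roots are 18 and 61.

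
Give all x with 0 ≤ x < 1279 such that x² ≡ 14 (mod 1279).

Since 1279 ≡ 3 (mod 4), a square root of 14 is 14^((1279+1)/4) = 14^320 mod 1279.
Repeated squaring: 14^2≡196, 14^4≡46, 14^8≡837, 14^16≡956, 14^32≡730, 14^64≡836, 14^128≡562, 14^256≡1210 (mod 1279).
14^320 = 14^(256+64) ≡ 1150 (mod 1279).
Check: 1150² = 1322500 ≡ 14 (mod 1279). The two roots are 129 and 1150.

129, 1150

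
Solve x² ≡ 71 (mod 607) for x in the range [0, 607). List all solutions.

146, 461

Since 607 ≡ 3 (mod 4), a square root of 71 is 71^((607+1)/4) = 71^152 mod 607.
Repeated squaring: 71^2≡185, 71^4≡233, 71^8≡266, 71^16≡344, 71^32≡578, 71^64≡234, 71^128≡126 (mod 607).
71^152 = 71^(128+16+8) ≡ 146 (mod 607).
Check: 146² = 21316 ≡ 71 (mod 607). The two roots are 146 and 461.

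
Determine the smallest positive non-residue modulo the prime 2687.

5

(2/2687) = +1, so 2 is a residue.
(3/2687) = +1, so 3 is a residue.
(4/2687) = +1, so 4 is a residue.
(5/2687) = −1, so 5 is the smallest positive non-residue mod 2687.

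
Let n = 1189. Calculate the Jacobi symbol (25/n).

Reciprocity: 25 ≡ 1 and 1189 ≡ 1 (mod 4), so (25/1189) = +(1189/25).
Reduce top mod 25: now compute (14/25).
Pull out 2: since 25 ≡ 1 (mod 8), (2/25) = +1.
Reciprocity: 7 ≡ 3 and 25 ≡ 1 (mod 4), so (7/25) = +(25/7).
Reduce top mod 7: now compute (4/7).
Pull out 2^2: since 7 ≡ 7 (mod 8), (2/7) = +1, so (2/7)^2 = +1.
Reached (1/7) = 1. Collecting the sign flips along the way, the symbol is +1.

1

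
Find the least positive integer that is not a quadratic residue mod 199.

(2/199) = +1, so 2 is a residue.
(3/199) = −1, so 3 is the smallest positive non-residue mod 199.

3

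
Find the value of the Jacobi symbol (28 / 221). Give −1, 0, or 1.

Pull out 2^2: since 221 ≡ 5 (mod 8), (2/221) = -1, so (2/221)^2 = +1.
Reciprocity: 7 ≡ 3 and 221 ≡ 1 (mod 4), so (7/221) = +(221/7).
Reduce top mod 7: now compute (4/7).
Pull out 2^2: since 7 ≡ 7 (mod 8), (2/7) = +1, so (2/7)^2 = +1.
Reached (1/7) = 1. Collecting the sign flips along the way, the symbol is +1.

1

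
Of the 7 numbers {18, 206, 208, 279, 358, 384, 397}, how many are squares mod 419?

(18/419) = -1 → non-residue.
(206/419) = +1 → QR.
(208/419) = +1 → QR.
(279/419) = -1 → non-residue.
(358/419) = +1 → QR.
(384/419) = -1 → non-residue.
(397/419) = -1 → non-residue.
Total quadratic residues among the 7: 3.

3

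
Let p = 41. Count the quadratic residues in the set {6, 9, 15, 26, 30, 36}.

2

(6/41) = -1 → non-residue.
(9/41) = +1 → QR.
(15/41) = -1 → non-residue.
(26/41) = -1 → non-residue.
(30/41) = -1 → non-residue.
(36/41) = +1 → QR.
Total quadratic residues among the 6: 2.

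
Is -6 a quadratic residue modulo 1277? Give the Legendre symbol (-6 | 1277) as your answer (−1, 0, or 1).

1

First reduce: -6 ≡ 1271 (mod 1277).
Reciprocity: 1271 ≡ 3 and 1277 ≡ 1 (mod 4), so (1271/1277) = +(1277/1271).
Reduce top mod 1271: now compute (6/1271).
Pull out 2: since 1271 ≡ 7 (mod 8), (2/1271) = +1.
Reciprocity: 3 ≡ 3 and 1271 ≡ 3 (mod 4), so (3/1271) = −(1271/3).
Reduce top mod 3: now compute (2/3).
Pull out 2: since 3 ≡ 3 (mod 8), (2/3) = -1.
Reached (1/3) = 1. Collecting the sign flips along the way, the symbol is +1.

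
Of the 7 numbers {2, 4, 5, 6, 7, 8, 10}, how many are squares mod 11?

2

(2/11) = -1 → non-residue.
(4/11) = +1 → QR.
(5/11) = +1 → QR.
(6/11) = -1 → non-residue.
(7/11) = -1 → non-residue.
(8/11) = -1 → non-residue.
(10/11) = -1 → non-residue.
Total quadratic residues among the 7: 2.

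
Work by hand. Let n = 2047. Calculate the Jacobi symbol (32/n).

1

Pull out 2^5: since 2047 ≡ 7 (mod 8), (2/2047) = +1, so (2/2047)^5 = +1.
Reached (1/2047) = 1. Collecting the sign flips along the way, the symbol is +1.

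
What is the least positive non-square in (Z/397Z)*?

(2/397) = −1, so 2 is the smallest positive non-residue mod 397.

2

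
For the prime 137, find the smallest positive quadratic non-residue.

(2/137) = +1, so 2 is a residue.
(3/137) = −1, so 3 is the smallest positive non-residue mod 137.

3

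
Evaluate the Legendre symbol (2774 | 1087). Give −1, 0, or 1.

Euler's criterion: (2774/1087) ≡ 600^543 (mod 1087).
600^2 ≡ 203 (mod 1087)
600^4 ≡ 990 (mod 1087)
600^8 ≡ 713 (mod 1087)
600^16 ≡ 740 (mod 1087)
600^32 ≡ 839 (mod 1087)
600^64 ≡ 632 (mod 1087)
600^128 ≡ 495 (mod 1087)
600^256 ≡ 450 (mod 1087)
600^512 ≡ 318 (mod 1087)
600^543 = 600^(512+16+8+4+2+1) ≡ 1086 (mod 1087).
Result is 1086 ≡ −1, so (2774/1087) = −1.

-1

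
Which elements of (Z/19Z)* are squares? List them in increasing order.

Square k = 1,…,9 (k and 19−k give the same square):
1²=1, 2²=4, 3²=9, 4²=16, 5²≡6, 6²≡17, 7²≡11, 8²≡7, 9²≡5 (mod 19).
So the quadratic residues mod 19 are {1, 4, 5, 6, 7, 9, 11, 16, 17}.

1,4,5,6,7,9,11,16,17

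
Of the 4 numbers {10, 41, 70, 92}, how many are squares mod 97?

(10/97) = -1 → non-residue.
(41/97) = -1 → non-residue.
(70/97) = +1 → QR.
(92/97) = -1 → non-residue.
Total quadratic residues among the 4: 1.

1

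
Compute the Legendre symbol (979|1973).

-1

Reciprocity: 979 ≡ 3 and 1973 ≡ 1 (mod 4), so (979/1973) = +(1973/979).
Reduce top mod 979: now compute (15/979).
Reciprocity: 15 ≡ 3 and 979 ≡ 3 (mod 4), so (15/979) = −(979/15).
Reduce top mod 15: now compute (4/15).
Pull out 2^2: since 15 ≡ 7 (mod 8), (2/15) = +1, so (2/15)^2 = +1.
Reached (1/15) = 1. Collecting the sign flips along the way, the symbol is -1.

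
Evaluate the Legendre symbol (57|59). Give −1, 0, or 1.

1

Reciprocity: 57 ≡ 1 and 59 ≡ 3 (mod 4), so (57/59) = +(59/57).
Reduce top mod 57: now compute (2/57).
Pull out 2: since 57 ≡ 1 (mod 8), (2/57) = +1.
Reached (1/57) = 1. Collecting the sign flips along the way, the symbol is +1.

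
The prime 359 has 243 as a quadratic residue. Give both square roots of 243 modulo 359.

31, 328

Since 359 ≡ 3 (mod 4), a square root of 243 is 243^((359+1)/4) = 243^90 mod 359.
Repeated squaring: 243^2≡173, 243^4≡132, 243^8≡192, 243^16≡246, 243^32≡204, 243^64≡331 (mod 359).
243^90 = 243^(64+16+8+2) ≡ 328 (mod 359).
Check: 328² = 107584 ≡ 243 (mod 359). The two roots are 31 and 328.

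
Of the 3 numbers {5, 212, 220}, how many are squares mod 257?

0

(5/257) = -1 → non-residue.
(212/257) = -1 → non-residue.
(220/257) = -1 → non-residue.
Total quadratic residues among the 3: 0.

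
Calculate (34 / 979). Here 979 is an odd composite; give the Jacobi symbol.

Pull out 2: since 979 ≡ 3 (mod 8), (2/979) = -1.
Reciprocity: 17 ≡ 1 and 979 ≡ 3 (mod 4), so (17/979) = +(979/17).
Reduce top mod 17: now compute (10/17).
Pull out 2: since 17 ≡ 1 (mod 8), (2/17) = +1.
Reciprocity: 5 ≡ 1 and 17 ≡ 1 (mod 4), so (5/17) = +(17/5).
Reduce top mod 5: now compute (2/5).
Pull out 2: since 5 ≡ 5 (mod 8), (2/5) = -1.
Reached (1/5) = 1. Collecting the sign flips along the way, the symbol is +1.

1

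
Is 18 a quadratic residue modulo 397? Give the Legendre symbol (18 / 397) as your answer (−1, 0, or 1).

-1

Pull out 2: since 397 ≡ 5 (mod 8), (2/397) = -1.
Reciprocity: 9 ≡ 1 and 397 ≡ 1 (mod 4), so (9/397) = +(397/9).
Reduce top mod 9: now compute (1/9).
Reached (1/9) = 1. Collecting the sign flips along the way, the symbol is -1.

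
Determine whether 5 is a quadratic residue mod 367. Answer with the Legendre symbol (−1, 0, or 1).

-1

Reciprocity: 5 ≡ 1 and 367 ≡ 3 (mod 4), so (5/367) = +(367/5).
Reduce top mod 5: now compute (2/5).
Pull out 2: since 5 ≡ 5 (mod 8), (2/5) = -1.
Reached (1/5) = 1. Collecting the sign flips along the way, the symbol is -1.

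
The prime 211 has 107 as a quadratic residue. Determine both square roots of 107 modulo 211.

Since 211 ≡ 3 (mod 4), a square root of 107 is 107^((211+1)/4) = 107^53 mod 211.
Repeated squaring: 107^2≡55, 107^4≡71, 107^8≡188, 107^16≡107, 107^32≡55 (mod 211).
107^53 = 107^(32+16+4+1) ≡ 188 (mod 211).
Check: 188² = 35344 ≡ 107 (mod 211). The two roots are 23 and 188.

23, 188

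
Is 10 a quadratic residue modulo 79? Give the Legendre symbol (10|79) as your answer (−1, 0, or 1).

1

Pull out 2: since 79 ≡ 7 (mod 8), (2/79) = +1.
Reciprocity: 5 ≡ 1 and 79 ≡ 3 (mod 4), so (5/79) = +(79/5).
Reduce top mod 5: now compute (4/5).
Pull out 2^2: since 5 ≡ 5 (mod 8), (2/5) = -1, so (2/5)^2 = +1.
Reached (1/5) = 1. Collecting the sign flips along the way, the symbol is +1.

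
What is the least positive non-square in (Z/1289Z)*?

3

(2/1289) = +1, so 2 is a residue.
(3/1289) = −1, so 3 is the smallest positive non-residue mod 1289.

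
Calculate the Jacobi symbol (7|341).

Reciprocity: 7 ≡ 3 and 341 ≡ 1 (mod 4), so (7/341) = +(341/7).
Reduce top mod 7: now compute (5/7).
Reciprocity: 5 ≡ 1 and 7 ≡ 3 (mod 4), so (5/7) = +(7/5).
Reduce top mod 5: now compute (2/5).
Pull out 2: since 5 ≡ 5 (mod 8), (2/5) = -1.
Reached (1/5) = 1. Collecting the sign flips along the way, the symbol is -1.

-1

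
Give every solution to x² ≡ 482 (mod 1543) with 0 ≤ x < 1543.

45, 1498

Since 1543 ≡ 3 (mod 4), a square root of 482 is 482^((1543+1)/4) = 482^386 mod 1543.
Repeated squaring: 482^2≡874, 482^4≡91, 482^8≡566, 482^16≡955, 482^32≡112, 482^64≡200, 482^128≡1425, 482^256≡37 (mod 1543).
482^386 = 482^(256+128+2) ≡ 1498 (mod 1543).
Check: 1498² = 2244004 ≡ 482 (mod 1543). The two roots are 45 and 1498.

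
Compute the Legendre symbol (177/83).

1

First reduce: 177 ≡ 11 (mod 83).
Reciprocity: 11 ≡ 3 and 83 ≡ 3 (mod 4), so (11/83) = −(83/11).
Reduce top mod 11: now compute (6/11).
Pull out 2: since 11 ≡ 3 (mod 8), (2/11) = -1.
Reciprocity: 3 ≡ 3 and 11 ≡ 3 (mod 4), so (3/11) = −(11/3).
Reduce top mod 3: now compute (2/3).
Pull out 2: since 3 ≡ 3 (mod 8), (2/3) = -1.
Reached (1/3) = 1. Collecting the sign flips along the way, the symbol is +1.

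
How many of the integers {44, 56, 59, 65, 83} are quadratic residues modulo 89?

1

(44/89) = +1 → QR.
(56/89) = -1 → non-residue.
(59/89) = -1 → non-residue.
(65/89) = -1 → non-residue.
(83/89) = -1 → non-residue.
Total quadratic residues among the 5: 1.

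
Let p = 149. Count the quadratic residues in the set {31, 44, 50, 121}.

(31/149) = +1 → QR.
(44/149) = -1 → non-residue.
(50/149) = -1 → non-residue.
(121/149) = +1 → QR.
Total quadratic residues among the 4: 2.

2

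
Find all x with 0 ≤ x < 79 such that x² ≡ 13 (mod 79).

Since 79 ≡ 3 (mod 4), a square root of 13 is 13^((79+1)/4) = 13^20 mod 79.
Repeated squaring: 13^2≡11, 13^4≡42, 13^8≡26, 13^16≡44 (mod 79).
13^20 = 13^(16+4) ≡ 31 (mod 79).
Check: 31² = 961 ≡ 13 (mod 79). The two roots are 31 and 48.

31, 48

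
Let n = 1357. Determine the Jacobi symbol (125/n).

Reciprocity: 125 ≡ 1 and 1357 ≡ 1 (mod 4), so (125/1357) = +(1357/125).
Reduce top mod 125: now compute (107/125).
Reciprocity: 107 ≡ 3 and 125 ≡ 1 (mod 4), so (107/125) = +(125/107).
Reduce top mod 107: now compute (18/107).
Pull out 2: since 107 ≡ 3 (mod 8), (2/107) = -1.
Reciprocity: 9 ≡ 1 and 107 ≡ 3 (mod 4), so (9/107) = +(107/9).
Reduce top mod 9: now compute (8/9).
Pull out 2^3: since 9 ≡ 1 (mod 8), (2/9) = +1, so (2/9)^3 = +1.
Reached (1/9) = 1. Collecting the sign flips along the way, the symbol is -1.

-1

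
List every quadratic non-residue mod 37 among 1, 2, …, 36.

Square k = 1,…,18 (k and 37−k give the same square):
1²=1, 2²=4, 3²=9, 4²=16, 5²=25, 6²=36, 7²≡12, 8²≡27, 9²≡7, 10²≡26, 11²≡10, 12²≡33, 13²≡21, 14²≡11, 15²≡3, 16²≡34, 17²≡30, 18²≡28 (mod 37).
The residues are {1, 3, 4, 7, 9, 10, 11, 12, 16, 21, 25, 26, 27, 28, 30, 33, 34, 36}; the non-residues are the remaining 18 nonzero classes.

2,5,6,8,13,14,15,17,18,19,20,22,23,24,29,31,32,35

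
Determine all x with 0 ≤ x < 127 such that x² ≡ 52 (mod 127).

59, 68

Since 127 ≡ 3 (mod 4), a square root of 52 is 52^((127+1)/4) = 52^32 mod 127.
Repeated squaring: 52^2≡37, 52^4≡99, 52^8≡22, 52^16≡103, 52^32≡68 (mod 127).
52^32 = 52^(32) ≡ 68 (mod 127).
Check: 68² = 4624 ≡ 52 (mod 127). The two roots are 59 and 68.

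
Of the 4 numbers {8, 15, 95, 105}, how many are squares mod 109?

2

(8/109) = -1 → non-residue.
(15/109) = +1 → QR.
(95/109) = -1 → non-residue.
(105/109) = +1 → QR.
Total quadratic residues among the 4: 2.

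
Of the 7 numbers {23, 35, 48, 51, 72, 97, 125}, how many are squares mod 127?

(23/127) = -1 → non-residue.
(35/127) = +1 → QR.
(48/127) = -1 → non-residue.
(51/127) = -1 → non-residue.
(72/127) = +1 → QR.
(97/127) = -1 → non-residue.
(125/127) = -1 → non-residue.
Total quadratic residues among the 7: 2.

2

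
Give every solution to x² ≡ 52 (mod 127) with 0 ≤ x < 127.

59, 68

Since 127 ≡ 3 (mod 4), a square root of 52 is 52^((127+1)/4) = 52^32 mod 127.
Repeated squaring: 52^2≡37, 52^4≡99, 52^8≡22, 52^16≡103, 52^32≡68 (mod 127).
52^32 = 52^(32) ≡ 68 (mod 127).
Check: 68² = 4624 ≡ 52 (mod 127). The two roots are 59 and 68.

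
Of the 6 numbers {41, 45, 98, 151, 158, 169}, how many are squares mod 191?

(41/191) = -1 → non-residue.
(45/191) = +1 → QR.
(98/191) = +1 → QR.
(151/191) = -1 → non-residue.
(158/191) = +1 → QR.
(169/191) = +1 → QR.
Total quadratic residues among the 6: 4.

4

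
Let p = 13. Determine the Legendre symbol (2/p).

Euler's criterion: (2/13) ≡ 2^6 (mod 13).
2^2 ≡ 4 (mod 13)
2^4 ≡ 3 (mod 13)
2^6 = 2^(4+2) ≡ 12 (mod 13).
Result is 12 ≡ −1, so (2/13) = −1.

-1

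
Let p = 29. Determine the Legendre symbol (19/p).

-1

Reciprocity: 19 ≡ 3 and 29 ≡ 1 (mod 4), so (19/29) = +(29/19).
Reduce top mod 19: now compute (10/19).
Pull out 2: since 19 ≡ 3 (mod 8), (2/19) = -1.
Reciprocity: 5 ≡ 1 and 19 ≡ 3 (mod 4), so (5/19) = +(19/5).
Reduce top mod 5: now compute (4/5).
Pull out 2^2: since 5 ≡ 5 (mod 8), (2/5) = -1, so (2/5)^2 = +1.
Reached (1/5) = 1. Collecting the sign flips along the way, the symbol is -1.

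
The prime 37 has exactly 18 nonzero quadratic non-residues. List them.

2 5 6 8 13 14 15 17 18 19 20 22 23 24 29 31 32 35

Square k = 1,…,18 (k and 37−k give the same square):
1²=1, 2²=4, 3²=9, 4²=16, 5²=25, 6²=36, 7²≡12, 8²≡27, 9²≡7, 10²≡26, 11²≡10, 12²≡33, 13²≡21, 14²≡11, 15²≡3, 16²≡34, 17²≡30, 18²≡28 (mod 37).
The residues are {1, 3, 4, 7, 9, 10, 11, 12, 16, 21, 25, 26, 27, 28, 30, 33, 34, 36}; the non-residues are the remaining 18 nonzero classes.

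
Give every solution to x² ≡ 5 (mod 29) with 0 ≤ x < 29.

11, 18

29 ≡ 1 (mod 4), so we find a root by search.
Trying successive values, 11² = 121 ≡ 5 (mod 29). The other root is 29 − 11 = 18.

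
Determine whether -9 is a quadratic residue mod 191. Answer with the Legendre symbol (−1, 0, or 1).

First reduce: -9 ≡ 182 (mod 191).
Pull out 2: since 191 ≡ 7 (mod 8), (2/191) = +1.
Reciprocity: 91 ≡ 3 and 191 ≡ 3 (mod 4), so (91/191) = −(191/91).
Reduce top mod 91: now compute (9/91).
Reciprocity: 9 ≡ 1 and 91 ≡ 3 (mod 4), so (9/91) = +(91/9).
Reduce top mod 9: now compute (1/9).
Reached (1/9) = 1. Collecting the sign flips along the way, the symbol is -1.

-1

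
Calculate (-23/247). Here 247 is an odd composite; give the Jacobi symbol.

-1

First reduce: -23 ≡ 224 (mod 247).
Pull out 2^5: since 247 ≡ 7 (mod 8), (2/247) = +1, so (2/247)^5 = +1.
Reciprocity: 7 ≡ 3 and 247 ≡ 3 (mod 4), so (7/247) = −(247/7).
Reduce top mod 7: now compute (2/7).
Pull out 2: since 7 ≡ 7 (mod 8), (2/7) = +1.
Reached (1/7) = 1. Collecting the sign flips along the way, the symbol is -1.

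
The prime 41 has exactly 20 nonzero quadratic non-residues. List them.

3, 6, 7, 11, 12, 13, 14, 15, 17, 19, 22, 24, 26, 27, 28, 29, 30, 34, 35, 38

Square k = 1,…,20 (k and 41−k give the same square):
1²=1, 2²=4, 3²=9, 4²=16, 5²=25, 6²=36, 7²≡8, 8²≡23, 9²≡40, 10²≡18, 11²≡39, 12²≡21, 13²≡5, 14²≡32, 15²≡20, 16²≡10, 17²≡2, 18²≡37, 19²≡33, 20²≡31 (mod 41).
The residues are {1, 2, 4, 5, 8, 9, 10, 16, 18, 20, 21, 23, 25, 31, 32, 33, 36, 37, 39, 40}; the non-residues are the remaining 20 nonzero classes.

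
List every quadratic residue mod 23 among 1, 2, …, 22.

Square k = 1,…,11 (k and 23−k give the same square):
1²=1, 2²=4, 3²=9, 4²=16, 5²≡2, 6²≡13, 7²≡3, 8²≡18, 9²≡12, 10²≡8, 11²≡6 (mod 23).
So the quadratic residues mod 23 are {1, 2, 3, 4, 6, 8, 9, 12, 13, 16, 18}.

1, 2, 3, 4, 6, 8, 9, 12, 13, 16, 18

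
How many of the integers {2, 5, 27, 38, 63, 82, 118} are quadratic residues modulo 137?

4

(2/137) = +1 → QR.
(5/137) = -1 → non-residue.
(27/137) = -1 → non-residue.
(38/137) = +1 → QR.
(63/137) = +1 → QR.
(82/137) = -1 → non-residue.
(118/137) = +1 → QR.
Total quadratic residues among the 7: 4.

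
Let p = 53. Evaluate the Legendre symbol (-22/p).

-1

First reduce: -22 ≡ 31 (mod 53).
Reciprocity: 31 ≡ 3 and 53 ≡ 1 (mod 4), so (31/53) = +(53/31).
Reduce top mod 31: now compute (22/31).
Pull out 2: since 31 ≡ 7 (mod 8), (2/31) = +1.
Reciprocity: 11 ≡ 3 and 31 ≡ 3 (mod 4), so (11/31) = −(31/11).
Reduce top mod 11: now compute (9/11).
Reciprocity: 9 ≡ 1 and 11 ≡ 3 (mod 4), so (9/11) = +(11/9).
Reduce top mod 9: now compute (2/9).
Pull out 2: since 9 ≡ 1 (mod 8), (2/9) = +1.
Reached (1/9) = 1. Collecting the sign flips along the way, the symbol is -1.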